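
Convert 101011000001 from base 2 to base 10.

Sum of powers of 2 for each 1-bit:
2^0 + 2^6 + 2^7 + 2^9 + 2^11
= 1 + 64 + 128 + 512 + 2048
= 2753



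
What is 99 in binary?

Using repeated division by 2:
99 ÷ 2 = 49 remainder 1
49 ÷ 2 = 24 remainder 1
24 ÷ 2 = 12 remainder 0
12 ÷ 2 = 6 remainder 0
6 ÷ 2 = 3 remainder 0
3 ÷ 2 = 1 remainder 1
1 ÷ 2 = 0 remainder 1
Reading remainders bottom to top: 1100011



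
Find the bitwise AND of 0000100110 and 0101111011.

AND: 1 only when both bits are 1
  0000100110
& 0101111011
------------
  0000100010
Decimal: 38 & 379 = 34



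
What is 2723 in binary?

Using repeated division by 2:
2723 ÷ 2 = 1361 remainder 1
1361 ÷ 2 = 680 remainder 1
680 ÷ 2 = 340 remainder 0
340 ÷ 2 = 170 remainder 0
170 ÷ 2 = 85 remainder 0
85 ÷ 2 = 42 remainder 1
42 ÷ 2 = 21 remainder 0
21 ÷ 2 = 10 remainder 1
10 ÷ 2 = 5 remainder 0
5 ÷ 2 = 2 remainder 1
2 ÷ 2 = 1 remainder 0
1 ÷ 2 = 0 remainder 1
Reading remainders bottom to top: 101010100011



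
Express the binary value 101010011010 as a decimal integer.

Sum of powers of 2 for each 1-bit:
2^1 + 2^3 + 2^4 + 2^7 + 2^9 + 2^11
= 2 + 8 + 16 + 128 + 512 + 2048
= 2714



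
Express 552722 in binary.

Using repeated division by 2:
552722 ÷ 2 = 276361 remainder 0
276361 ÷ 2 = 138180 remainder 1
138180 ÷ 2 = 69090 remainder 0
69090 ÷ 2 = 34545 remainder 0
34545 ÷ 2 = 17272 remainder 1
17272 ÷ 2 = 8636 remainder 0
8636 ÷ 2 = 4318 remainder 0
4318 ÷ 2 = 2159 remainder 0
2159 ÷ 2 = 1079 remainder 1
1079 ÷ 2 = 539 remainder 1
539 ÷ 2 = 269 remainder 1
269 ÷ 2 = 134 remainder 1
134 ÷ 2 = 67 remainder 0
67 ÷ 2 = 33 remainder 1
33 ÷ 2 = 16 remainder 1
16 ÷ 2 = 8 remainder 0
8 ÷ 2 = 4 remainder 0
4 ÷ 2 = 2 remainder 0
2 ÷ 2 = 1 remainder 0
1 ÷ 2 = 0 remainder 1
Reading remainders bottom to top: 10000110111100010010



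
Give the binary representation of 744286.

Using repeated division by 2:
744286 ÷ 2 = 372143 remainder 0
372143 ÷ 2 = 186071 remainder 1
186071 ÷ 2 = 93035 remainder 1
93035 ÷ 2 = 46517 remainder 1
46517 ÷ 2 = 23258 remainder 1
23258 ÷ 2 = 11629 remainder 0
11629 ÷ 2 = 5814 remainder 1
5814 ÷ 2 = 2907 remainder 0
2907 ÷ 2 = 1453 remainder 1
1453 ÷ 2 = 726 remainder 1
726 ÷ 2 = 363 remainder 0
363 ÷ 2 = 181 remainder 1
181 ÷ 2 = 90 remainder 1
90 ÷ 2 = 45 remainder 0
45 ÷ 2 = 22 remainder 1
22 ÷ 2 = 11 remainder 0
11 ÷ 2 = 5 remainder 1
5 ÷ 2 = 2 remainder 1
2 ÷ 2 = 1 remainder 0
1 ÷ 2 = 0 remainder 1
Reading remainders bottom to top: 10110101101101011110



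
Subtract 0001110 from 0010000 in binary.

Method 1 - Direct subtraction (column by column from the right: bit − bit − borrow-in; if negative, add 2 and borrow 1 from the next column):
borrow: 0011100
        0010000
-       0001110
---------------
        0000010

Method 2 - Add two's complement:
Two's complement of 0001110: invert → 1110001, add 1 → 1110010
  0010000
+ 1110010
---------
 10000010  (end carry out of the top bit = 1)
Discarding the end carry: 0000010
Decimal check:
  0010000 = 16
  0001110 = 8 + 4 + 2 = 14
  16 - 14 = 2, and 0000010 = 2 ✓



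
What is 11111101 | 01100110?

OR: 1 when either bit is 1
  11111101
| 01100110
----------
  11111111
Decimal: 253 | 102 = 255



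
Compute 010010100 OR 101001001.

OR: 1 when either bit is 1
  010010100
| 101001001
-----------
  111011101
Decimal: 148 | 329 = 477



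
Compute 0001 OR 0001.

OR: 1 when either bit is 1
  0001
| 0001
------
  0001
Decimal: 1 | 1 = 1



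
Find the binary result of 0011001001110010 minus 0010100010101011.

Method 1 - Direct subtraction (column by column from the right: bit − bit − borrow-in; if negative, add 2 and borrow 1 from the next column):
borrow: 0001001100011110
        0011001001110010
-       0010100010101011
------------------------
        0000100111000111

Method 2 - Add two's complement:
Two's complement of 0010100010101011: invert → 1101011101010100, add 1 → 1101011101010101
  0011001001110010
+ 1101011101010101
------------------
 10000100111000111  (end carry out of the top bit = 1)
Discarding the end carry: 0000100111000111
Decimal check:
  0011001001110010 = 8192 + 4096 + 512 + 64 + 32 + 16 + 2 = 12914
  0010100010101011 = 8192 + 2048 + 128 + 32 + 8 + 2 + 1 = 10411
  12914 - 10411 = 2503, and 0000100111000111 = 2048 + 256 + 128 + 64 + 4 + 2 + 1 = 2503 ✓



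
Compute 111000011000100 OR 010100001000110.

OR: 1 when either bit is 1
  111000011000100
| 010100001000110
-----------------
  111100011000110
Decimal: 28868 | 10310 = 30918



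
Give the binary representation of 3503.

Using repeated division by 2:
3503 ÷ 2 = 1751 remainder 1
1751 ÷ 2 = 875 remainder 1
875 ÷ 2 = 437 remainder 1
437 ÷ 2 = 218 remainder 1
218 ÷ 2 = 109 remainder 0
109 ÷ 2 = 54 remainder 1
54 ÷ 2 = 27 remainder 0
27 ÷ 2 = 13 remainder 1
13 ÷ 2 = 6 remainder 1
6 ÷ 2 = 3 remainder 0
3 ÷ 2 = 1 remainder 1
1 ÷ 2 = 0 remainder 1
Reading remainders bottom to top: 110110101111



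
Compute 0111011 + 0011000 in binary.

Add column by column from the right: bit + bit + carry-in; write the sum mod 2, carry 1 when the sum is 2 or 3.
carry:  1110000
        0111011
+       0011000
---------------
       01010011
(the carry out of the leftmost column, 0, becomes the leading bit)
Decimal check:
  0111011 = 32 + 16 + 8 + 2 + 1 = 59
  0011000 = 16 + 8 = 24
  59 + 24 = 83, and 01010011 = 64 + 16 + 2 + 1 = 83 ✓



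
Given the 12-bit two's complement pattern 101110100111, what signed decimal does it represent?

Binary: 101110100111
Sign bit: 1 (negative)
Invert: 010001011000
Add 1:  010001011001
Magnitude: 010001011001 = 1024 + 64 + 16 + 8 + 1 = 1113
Value: -1113



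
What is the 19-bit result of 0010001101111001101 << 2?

Original: 0010001101111001101 (decimal 72653)
Shift left by 2 positions
Append 2 zeros on the right
Result: 1000110111100110100 (decimal 290612)
Equivalent: 72653 << 2 = 72653 × 2^2 = 290612



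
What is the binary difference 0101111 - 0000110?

Method 1 - Direct subtraction (column by column from the right: bit − bit − borrow-in; if negative, add 2 and borrow 1 from the next column):
borrow: 0000000
        0101111
-       0000110
---------------
        0101001

Method 2 - Add two's complement:
Two's complement of 0000110: invert → 1111001, add 1 → 1111010
  0101111
+ 1111010
---------
 10101001  (end carry out of the top bit = 1)
Discarding the end carry: 0101001
Decimal check:
  0101111 = 32 + 8 + 4 + 2 + 1 = 47
  0000110 = 4 + 2 = 6
  47 - 6 = 41, and 0101001 = 32 + 8 + 1 = 41 ✓



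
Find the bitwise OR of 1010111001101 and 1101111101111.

OR: 1 when either bit is 1
  1010111001101
| 1101111101111
---------------
  1111111101111
Decimal: 5581 | 7151 = 8175



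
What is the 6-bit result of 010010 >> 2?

Original: 010010 (decimal 18)
Shift right by 2 positions
Drop the 2 low bits; fill with zeros on the left
Result: 000100 (decimal 4)
Equivalent: 18 >> 2 = 18 ÷ 2^2 = 4



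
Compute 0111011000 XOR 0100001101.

XOR: 1 when bits differ
  0111011000
^ 0100001101
------------
  0011010101
Decimal: 472 ^ 269 = 213



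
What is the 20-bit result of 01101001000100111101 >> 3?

Original: 01101001000100111101 (decimal 430397)
Shift right by 3 positions
Drop the 3 low bits; fill with zeros on the left
Result: 00001101001000100111 (decimal 53799)
Equivalent: 430397 >> 3 = 430397 ÷ 2^3 = 53799



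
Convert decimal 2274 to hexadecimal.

Using repeated division by 16 (digits 10–15 are A–F):
2274 ÷ 16 = 142 remainder 2
142 ÷ 16 = 8 remainder 14 (E)
8 ÷ 16 = 0 remainder 8
Reading remainders bottom to top: 8E2



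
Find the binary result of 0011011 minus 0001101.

Method 1 - Direct subtraction (column by column from the right: bit − bit − borrow-in; if negative, add 2 and borrow 1 from the next column):
borrow: 0011000
        0011011
-       0001101
---------------
        0001110

Method 2 - Add two's complement:
Two's complement of 0001101: invert → 1110010, add 1 → 1110011
  0011011
+ 1110011
---------
 10001110  (end carry out of the top bit = 1)
Discarding the end carry: 0001110
Decimal check:
  0011011 = 16 + 8 + 2 + 1 = 27
  0001101 = 8 + 4 + 1 = 13
  27 - 13 = 14, and 0001110 = 8 + 4 + 2 = 14 ✓



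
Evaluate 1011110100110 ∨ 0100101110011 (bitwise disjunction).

OR: 1 when either bit is 1
  1011110100110
| 0100101110011
---------------
  1111111110111
Decimal: 6054 | 2419 = 8183



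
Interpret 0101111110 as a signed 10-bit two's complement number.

Binary: 0101111110
Sign bit: 0 (non-negative)
Read directly as an unsigned value:
0101111110 = 256 + 64 + 32 + 16 + 8 + 4 + 2 = 382
Value: 382



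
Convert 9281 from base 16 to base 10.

Expand by place value (powers of 16):
9281 = 9 × 16^3 + 2 × 16^2 + 8 × 16^1 + 1 × 16^0
= 9 × 4096 + 2 × 256 + 8 × 16 + 1 × 1
= 36864 + 512 + 128 + 1
= 37505



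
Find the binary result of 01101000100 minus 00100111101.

Method 1 - Direct subtraction (column by column from the right: bit − bit − borrow-in; if negative, add 2 and borrow 1 from the next column):
borrow: 00001111110
        01101000100
-       00100111101
-------------------
        01000000111

Method 2 - Add two's complement:
Two's complement of 00100111101: invert → 11011000010, add 1 → 11011000011
  01101000100
+ 11011000011
-------------
 101000000111  (end carry out of the top bit = 1)
Discarding the end carry: 01000000111
Decimal check:
  01101000100 = 512 + 256 + 64 + 4 = 836
  00100111101 = 256 + 32 + 16 + 8 + 4 + 1 = 317
  836 - 317 = 519, and 01000000111 = 512 + 4 + 2 + 1 = 519 ✓



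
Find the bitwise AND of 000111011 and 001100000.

AND: 1 only when both bits are 1
  000111011
& 001100000
-----------
  000100000
Decimal: 59 & 96 = 32



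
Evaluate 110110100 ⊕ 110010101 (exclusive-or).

XOR: 1 when bits differ
  110110100
^ 110010101
-----------
  000100001
Decimal: 436 ^ 405 = 33



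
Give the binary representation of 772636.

Using repeated division by 2:
772636 ÷ 2 = 386318 remainder 0
386318 ÷ 2 = 193159 remainder 0
193159 ÷ 2 = 96579 remainder 1
96579 ÷ 2 = 48289 remainder 1
48289 ÷ 2 = 24144 remainder 1
24144 ÷ 2 = 12072 remainder 0
12072 ÷ 2 = 6036 remainder 0
6036 ÷ 2 = 3018 remainder 0
3018 ÷ 2 = 1509 remainder 0
1509 ÷ 2 = 754 remainder 1
754 ÷ 2 = 377 remainder 0
377 ÷ 2 = 188 remainder 1
188 ÷ 2 = 94 remainder 0
94 ÷ 2 = 47 remainder 0
47 ÷ 2 = 23 remainder 1
23 ÷ 2 = 11 remainder 1
11 ÷ 2 = 5 remainder 1
5 ÷ 2 = 2 remainder 1
2 ÷ 2 = 1 remainder 0
1 ÷ 2 = 0 remainder 1
Reading remainders bottom to top: 10111100101000011100



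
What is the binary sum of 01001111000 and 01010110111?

Add column by column from the right: bit + bit + carry-in; write the sum mod 2, carry 1 when the sum is 2 or 3.
carry:  10111100000
        01001111000
+       01010110111
-------------------
       010100101111
(the carry out of the leftmost column, 0, becomes the leading bit)
Decimal check:
  01001111000 = 512 + 64 + 32 + 16 + 8 = 632
  01010110111 = 512 + 128 + 32 + 16 + 4 + 2 + 1 = 695
  632 + 695 = 1327, and 010100101111 = 1024 + 256 + 32 + 8 + 4 + 2 + 1 = 1327 ✓



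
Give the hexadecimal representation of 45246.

Using repeated division by 16 (digits 10–15 are A–F):
45246 ÷ 16 = 2827 remainder 14 (E)
2827 ÷ 16 = 176 remainder 11 (B)
176 ÷ 16 = 11 remainder 0
11 ÷ 16 = 0 remainder 11 (B)
Reading remainders bottom to top: B0BE



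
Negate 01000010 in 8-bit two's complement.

Original: 01000010
Step 1 - Invert all bits: 10111101
Step 2 - Add 1: 10111110
Verification: 01000010 + 10111110 = 100000000; discarding the end carry (carry out of the top bit) leaves the 8-bit value 00000000, as required for x + (-x)



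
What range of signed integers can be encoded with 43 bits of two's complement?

For 43-bit two's complement:
Minimum: -2^42 = -4398046511104
Maximum: 2^42 - 1 = 4398046511103



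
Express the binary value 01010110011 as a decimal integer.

Sum of powers of 2 for each 1-bit:
2^0 + 2^1 + 2^4 + 2^5 + 2^7 + 2^9
= 1 + 2 + 16 + 32 + 128 + 512
= 691



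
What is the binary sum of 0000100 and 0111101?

Add column by column from the right: bit + bit + carry-in; write the sum mod 2, carry 1 when the sum is 2 or 3.
carry:  1111000
        0000100
+       0111101
---------------
       01000001
(the carry out of the leftmost column, 0, becomes the leading bit)
Decimal check:
  0000100 = 4
  0111101 = 32 + 16 + 8 + 4 + 1 = 61
  4 + 61 = 65, and 01000001 = 64 + 1 = 65 ✓



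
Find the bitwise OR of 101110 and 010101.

OR: 1 when either bit is 1
  101110
| 010101
--------
  111111
Decimal: 46 | 21 = 63



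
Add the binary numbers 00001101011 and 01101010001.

Add column by column from the right: bit + bit + carry-in; write the sum mod 2, carry 1 when the sum is 2 or 3.
carry:  00010000110
        00001101011
+       01101010001
-------------------
       001110111100
(the carry out of the leftmost column, 0, becomes the leading bit)
Decimal check:
  00001101011 = 64 + 32 + 8 + 2 + 1 = 107
  01101010001 = 512 + 256 + 64 + 16 + 1 = 849
  107 + 849 = 956, and 001110111100 = 512 + 256 + 128 + 32 + 16 + 8 + 4 = 956 ✓



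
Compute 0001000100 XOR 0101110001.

XOR: 1 when bits differ
  0001000100
^ 0101110001
------------
  0100110101
Decimal: 68 ^ 369 = 309



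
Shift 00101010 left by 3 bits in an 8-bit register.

Original: 00101010 (decimal 42)
Shift left by 3 positions
Append 3 zeros on the right and drop the 3 high bits that overflow the 8-bit width
Result: 01010000 (decimal 80)
Equivalent: 42 << 3 = 42 × 2^3 = 336, truncated to 8 bits = 80



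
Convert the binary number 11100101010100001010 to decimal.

Sum of powers of 2 for each 1-bit:
2^1 + 2^3 + 2^8 + 2^10 + 2^12 + 2^14 + 2^17 + 2^18 + 2^19
= 2 + 8 + 256 + 1024 + 4096 + 16384 + 131072 + 262144 + 524288
= 939274



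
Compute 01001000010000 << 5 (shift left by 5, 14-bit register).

Original: 01001000010000 (decimal 4624)
Shift left by 5 positions
Append 5 zeros on the right and drop the 5 high bits that overflow the 14-bit width
Result: 00001000000000 (decimal 512)
Equivalent: 4624 << 5 = 4624 × 2^5 = 147968, truncated to 14 bits = 512



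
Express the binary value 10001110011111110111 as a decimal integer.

Sum of powers of 2 for each 1-bit:
2^0 + 2^1 + 2^2 + 2^4 + 2^5 + 2^6 + 2^7 + 2^8 + 2^9 + 2^10 + 2^13 + 2^14 + 2^15 + 2^19
= 1 + 2 + 4 + 16 + 32 + 64 + 128 + 256 + 512 + 1024 + 8192 + 16384 + 32768 + 524288
= 583671



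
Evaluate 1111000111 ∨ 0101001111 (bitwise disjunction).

OR: 1 when either bit is 1
  1111000111
| 0101001111
------------
  1111001111
Decimal: 967 | 335 = 975



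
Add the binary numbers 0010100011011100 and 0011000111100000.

Add column by column from the right: bit + bit + carry-in; write the sum mod 2, carry 1 when the sum is 2 or 3.
carry:  0100001110000000
        0010100011011100
+       0011000111100000
------------------------
       00101101010111100
(the carry out of the leftmost column, 0, becomes the leading bit)
Decimal check:
  0010100011011100 = 8192 + 2048 + 128 + 64 + 16 + 8 + 4 = 10460
  0011000111100000 = 8192 + 4096 + 256 + 128 + 64 + 32 = 12768
  10460 + 12768 = 23228, and 00101101010111100 = 16384 + 4096 + 2048 + 512 + 128 + 32 + 16 + 8 + 4 = 23228 ✓



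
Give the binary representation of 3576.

Using repeated division by 2:
3576 ÷ 2 = 1788 remainder 0
1788 ÷ 2 = 894 remainder 0
894 ÷ 2 = 447 remainder 0
447 ÷ 2 = 223 remainder 1
223 ÷ 2 = 111 remainder 1
111 ÷ 2 = 55 remainder 1
55 ÷ 2 = 27 remainder 1
27 ÷ 2 = 13 remainder 1
13 ÷ 2 = 6 remainder 1
6 ÷ 2 = 3 remainder 0
3 ÷ 2 = 1 remainder 1
1 ÷ 2 = 0 remainder 1
Reading remainders bottom to top: 110111111000



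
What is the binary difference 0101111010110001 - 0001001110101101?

Method 1 - Direct subtraction (column by column from the right: bit − bit − borrow-in; if negative, add 2 and borrow 1 from the next column):
borrow: 0000011000011000
        0101111010110001
-       0001001110101101
------------------------
        0100101100000100

Method 2 - Add two's complement:
Two's complement of 0001001110101101: invert → 1110110001010010, add 1 → 1110110001010011
  0101111010110001
+ 1110110001010011
------------------
 10100101100000100  (end carry out of the top bit = 1)
Discarding the end carry: 0100101100000100
Decimal check:
  0101111010110001 = 16384 + 4096 + 2048 + 1024 + 512 + 128 + 32 + 16 + 1 = 24241
  0001001110101101 = 4096 + 512 + 256 + 128 + 32 + 8 + 4 + 1 = 5037
  24241 - 5037 = 19204, and 0100101100000100 = 16384 + 2048 + 512 + 256 + 4 = 19204 ✓



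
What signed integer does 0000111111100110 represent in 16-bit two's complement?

Binary: 0000111111100110
Sign bit: 0 (non-negative)
Read directly as an unsigned value:
0000111111100110 = 2048 + 1024 + 512 + 256 + 128 + 64 + 32 + 4 + 2 = 4070
Value: 4070



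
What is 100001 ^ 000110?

XOR: 1 when bits differ
  100001
^ 000110
--------
  100111
Decimal: 33 ^ 6 = 39



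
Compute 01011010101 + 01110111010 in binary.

Add column by column from the right: bit + bit + carry-in; write the sum mod 2, carry 1 when the sum is 2 or 3.
carry:  11111100000
        01011010101
+       01110111010
-------------------
       011010001111
(the carry out of the leftmost column, 0, becomes the leading bit)
Decimal check:
  01011010101 = 512 + 128 + 64 + 16 + 4 + 1 = 725
  01110111010 = 512 + 256 + 128 + 32 + 16 + 8 + 2 = 954
  725 + 954 = 1679, and 011010001111 = 1024 + 512 + 128 + 8 + 4 + 2 + 1 = 1679 ✓



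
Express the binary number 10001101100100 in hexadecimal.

Group into 4-bit nibbles from right:
  0010 = 2
  0011 = 3
  0110 = 6
  0100 = 4
Result: 2364



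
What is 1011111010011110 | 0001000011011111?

OR: 1 when either bit is 1
  1011111010011110
| 0001000011011111
------------------
  1011111011011111
Decimal: 48798 | 4319 = 48863



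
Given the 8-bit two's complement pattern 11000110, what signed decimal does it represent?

Binary: 11000110
Sign bit: 1 (negative)
Invert: 00111001
Add 1:  00111010
Magnitude: 00111010 = 32 + 16 + 8 + 2 = 58
Value: -58



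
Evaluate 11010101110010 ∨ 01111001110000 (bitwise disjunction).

OR: 1 when either bit is 1
  11010101110010
| 01111001110000
----------------
  11111101110010
Decimal: 13682 | 7792 = 16242



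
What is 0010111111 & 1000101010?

AND: 1 only when both bits are 1
  0010111111
& 1000101010
------------
  0000101010
Decimal: 191 & 554 = 42



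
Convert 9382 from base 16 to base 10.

Expand by place value (powers of 16):
9382 = 9 × 16^3 + 3 × 16^2 + 8 × 16^1 + 2 × 16^0
= 9 × 4096 + 3 × 256 + 8 × 16 + 2 × 1
= 36864 + 768 + 128 + 2
= 37762



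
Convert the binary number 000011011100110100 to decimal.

Sum of powers of 2 for each 1-bit:
2^2 + 2^4 + 2^5 + 2^8 + 2^9 + 2^10 + 2^12 + 2^13
= 4 + 16 + 32 + 256 + 512 + 1024 + 4096 + 8192
= 14132



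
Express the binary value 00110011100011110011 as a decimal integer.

Sum of powers of 2 for each 1-bit:
2^0 + 2^1 + 2^4 + 2^5 + 2^6 + 2^7 + 2^11 + 2^12 + 2^13 + 2^16 + 2^17
= 1 + 2 + 16 + 32 + 64 + 128 + 2048 + 4096 + 8192 + 65536 + 131072
= 211187



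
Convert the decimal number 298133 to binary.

Using repeated division by 2:
298133 ÷ 2 = 149066 remainder 1
149066 ÷ 2 = 74533 remainder 0
74533 ÷ 2 = 37266 remainder 1
37266 ÷ 2 = 18633 remainder 0
18633 ÷ 2 = 9316 remainder 1
9316 ÷ 2 = 4658 remainder 0
4658 ÷ 2 = 2329 remainder 0
2329 ÷ 2 = 1164 remainder 1
1164 ÷ 2 = 582 remainder 0
582 ÷ 2 = 291 remainder 0
291 ÷ 2 = 145 remainder 1
145 ÷ 2 = 72 remainder 1
72 ÷ 2 = 36 remainder 0
36 ÷ 2 = 18 remainder 0
18 ÷ 2 = 9 remainder 0
9 ÷ 2 = 4 remainder 1
4 ÷ 2 = 2 remainder 0
2 ÷ 2 = 1 remainder 0
1 ÷ 2 = 0 remainder 1
Reading remainders bottom to top: 1001000110010010101



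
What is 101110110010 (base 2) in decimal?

Sum of powers of 2 for each 1-bit:
2^1 + 2^4 + 2^5 + 2^7 + 2^8 + 2^9 + 2^11
= 2 + 16 + 32 + 128 + 256 + 512 + 2048
= 2994



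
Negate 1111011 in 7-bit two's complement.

Original (sign bit 1, negative): 1111011
Step 1 - Invert all bits: 0000100
Step 2 - Add 1: 0000101
Verification: 1111011 + 0000101 = 10000000; discarding the end carry (carry out of the top bit) leaves the 7-bit value 0000000, as required for x + (-x)



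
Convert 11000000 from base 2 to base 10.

Sum of powers of 2 for each 1-bit:
2^6 + 2^7
= 64 + 128
= 192



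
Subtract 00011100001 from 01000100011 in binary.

Method 1 - Direct subtraction (column by column from the right: bit − bit − borrow-in; if negative, add 2 and borrow 1 from the next column):
borrow: 01110000000
        01000100011
-       00011100001
-------------------
        00101000010

Method 2 - Add two's complement:
Two's complement of 00011100001: invert → 11100011110, add 1 → 11100011111
  01000100011
+ 11100011111
-------------
 100101000010  (end carry out of the top bit = 1)
Discarding the end carry: 00101000010
Decimal check:
  01000100011 = 512 + 32 + 2 + 1 = 547
  00011100001 = 128 + 64 + 32 + 1 = 225
  547 - 225 = 322, and 00101000010 = 256 + 64 + 2 = 322 ✓



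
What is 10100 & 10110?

AND: 1 only when both bits are 1
  10100
& 10110
-------
  10100
Decimal: 20 & 22 = 20



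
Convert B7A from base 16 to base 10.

Expand by place value (powers of 16):
Digit values: B = 11, A = 10
B7A = 11 × 16^2 + 7 × 16^1 + 10 × 16^0
= 11 × 256 + 7 × 16 + 10 × 1
= 2816 + 112 + 10
= 2938



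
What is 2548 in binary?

Using repeated division by 2:
2548 ÷ 2 = 1274 remainder 0
1274 ÷ 2 = 637 remainder 0
637 ÷ 2 = 318 remainder 1
318 ÷ 2 = 159 remainder 0
159 ÷ 2 = 79 remainder 1
79 ÷ 2 = 39 remainder 1
39 ÷ 2 = 19 remainder 1
19 ÷ 2 = 9 remainder 1
9 ÷ 2 = 4 remainder 1
4 ÷ 2 = 2 remainder 0
2 ÷ 2 = 1 remainder 0
1 ÷ 2 = 0 remainder 1
Reading remainders bottom to top: 100111110100



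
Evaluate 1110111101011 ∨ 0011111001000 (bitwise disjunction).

OR: 1 when either bit is 1
  1110111101011
| 0011111001000
---------------
  1111111101011
Decimal: 7659 | 1992 = 8171



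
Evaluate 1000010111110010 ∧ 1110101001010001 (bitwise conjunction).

AND: 1 only when both bits are 1
  1000010111110010
& 1110101001010001
------------------
  1000000001010000
Decimal: 34290 & 59985 = 32848



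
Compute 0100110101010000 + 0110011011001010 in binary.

Add column by column from the right: bit + bit + carry-in; write the sum mod 2, carry 1 when the sum is 2 or 3.
carry:  1001111110000000
        0100110101010000
+       0110011011001010
------------------------
       01011010000011010
(the carry out of the leftmost column, 0, becomes the leading bit)
Decimal check:
  0100110101010000 = 16384 + 2048 + 1024 + 256 + 64 + 16 = 19792
  0110011011001010 = 16384 + 8192 + 1024 + 512 + 128 + 64 + 8 + 2 = 26314
  19792 + 26314 = 46106, and 01011010000011010 = 32768 + 8192 + 4096 + 1024 + 16 + 8 + 2 = 46106 ✓



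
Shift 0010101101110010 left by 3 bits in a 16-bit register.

Original: 0010101101110010 (decimal 11122)
Shift left by 3 positions
Append 3 zeros on the right and drop the 3 high bits that overflow the 16-bit width
Result: 0101101110010000 (decimal 23440)
Equivalent: 11122 << 3 = 11122 × 2^3 = 88976, truncated to 16 bits = 23440



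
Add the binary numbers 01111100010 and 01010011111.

Add column by column from the right: bit + bit + carry-in; write the sum mod 2, carry 1 when the sum is 2 or 3.
carry:  11111111100
        01111100010
+       01010011111
-------------------
       011010000001
(the carry out of the leftmost column, 0, becomes the leading bit)
Decimal check:
  01111100010 = 512 + 256 + 128 + 64 + 32 + 2 = 994
  01010011111 = 512 + 128 + 16 + 8 + 4 + 2 + 1 = 671
  994 + 671 = 1665, and 011010000001 = 1024 + 512 + 128 + 1 = 1665 ✓



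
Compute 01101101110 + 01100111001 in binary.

Add column by column from the right: bit + bit + carry-in; write the sum mod 2, carry 1 when the sum is 2 or 3.
carry:  11011110000
        01101101110
+       01100111001
-------------------
       011010100111
(the carry out of the leftmost column, 0, becomes the leading bit)
Decimal check:
  01101101110 = 512 + 256 + 64 + 32 + 8 + 4 + 2 = 878
  01100111001 = 512 + 256 + 32 + 16 + 8 + 1 = 825
  878 + 825 = 1703, and 011010100111 = 1024 + 512 + 128 + 32 + 4 + 2 + 1 = 1703 ✓



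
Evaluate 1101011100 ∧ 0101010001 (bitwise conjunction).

AND: 1 only when both bits are 1
  1101011100
& 0101010001
------------
  0101010000
Decimal: 860 & 337 = 336



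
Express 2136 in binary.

Using repeated division by 2:
2136 ÷ 2 = 1068 remainder 0
1068 ÷ 2 = 534 remainder 0
534 ÷ 2 = 267 remainder 0
267 ÷ 2 = 133 remainder 1
133 ÷ 2 = 66 remainder 1
66 ÷ 2 = 33 remainder 0
33 ÷ 2 = 16 remainder 1
16 ÷ 2 = 8 remainder 0
8 ÷ 2 = 4 remainder 0
4 ÷ 2 = 2 remainder 0
2 ÷ 2 = 1 remainder 0
1 ÷ 2 = 0 remainder 1
Reading remainders bottom to top: 100001011000



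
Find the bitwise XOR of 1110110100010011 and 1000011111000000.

XOR: 1 when bits differ
  1110110100010011
^ 1000011111000000
------------------
  0110101011010011
Decimal: 60691 ^ 34752 = 27347



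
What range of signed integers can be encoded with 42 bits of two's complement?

For 42-bit two's complement:
Minimum: -2^41 = -2199023255552
Maximum: 2^41 - 1 = 2199023255551



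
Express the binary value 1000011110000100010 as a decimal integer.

Sum of powers of 2 for each 1-bit:
2^1 + 2^5 + 2^10 + 2^11 + 2^12 + 2^13 + 2^18
= 2 + 32 + 1024 + 2048 + 4096 + 8192 + 262144
= 277538



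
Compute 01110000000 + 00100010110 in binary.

Add column by column from the right: bit + bit + carry-in; write the sum mod 2, carry 1 when the sum is 2 or 3.
carry:  11000000000
        01110000000
+       00100010110
-------------------
       010010010110
(the carry out of the leftmost column, 0, becomes the leading bit)
Decimal check:
  01110000000 = 512 + 256 + 128 = 896
  00100010110 = 256 + 16 + 4 + 2 = 278
  896 + 278 = 1174, and 010010010110 = 1024 + 128 + 16 + 4 + 2 = 1174 ✓



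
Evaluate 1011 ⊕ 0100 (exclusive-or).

XOR: 1 when bits differ
  1011
^ 0100
------
  1111
Decimal: 11 ^ 4 = 15



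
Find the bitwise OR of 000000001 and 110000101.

OR: 1 when either bit is 1
  000000001
| 110000101
-----------
  110000101
Decimal: 1 | 389 = 389



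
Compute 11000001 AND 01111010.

AND: 1 only when both bits are 1
  11000001
& 01111010
----------
  01000000
Decimal: 193 & 122 = 64



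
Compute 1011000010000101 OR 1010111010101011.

OR: 1 when either bit is 1
  1011000010000101
| 1010111010101011
------------------
  1011111010101111
Decimal: 45189 | 44715 = 48815



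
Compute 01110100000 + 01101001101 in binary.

Add column by column from the right: bit + bit + carry-in; write the sum mod 2, carry 1 when the sum is 2 or 3.
carry:  11000000000
        01110100000
+       01101001101
-------------------
       011011101101
(the carry out of the leftmost column, 0, becomes the leading bit)
Decimal check:
  01110100000 = 512 + 256 + 128 + 32 = 928
  01101001101 = 512 + 256 + 64 + 8 + 4 + 1 = 845
  928 + 845 = 1773, and 011011101101 = 1024 + 512 + 128 + 64 + 32 + 8 + 4 + 1 = 1773 ✓



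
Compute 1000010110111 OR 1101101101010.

OR: 1 when either bit is 1
  1000010110111
| 1101101101010
---------------
  1101111111111
Decimal: 4279 | 7018 = 7167



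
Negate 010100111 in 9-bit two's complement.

Original: 010100111
Step 1 - Invert all bits: 101011000
Step 2 - Add 1: 101011001
Verification: 010100111 + 101011001 = 1000000000; discarding the end carry (carry out of the top bit) leaves the 9-bit value 000000000, as required for x + (-x)



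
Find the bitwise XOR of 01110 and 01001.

XOR: 1 when bits differ
  01110
^ 01001
-------
  00111
Decimal: 14 ^ 9 = 7



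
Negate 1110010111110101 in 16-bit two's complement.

Original (sign bit 1, negative): 1110010111110101
Step 1 - Invert all bits: 0001101000001010
Step 2 - Add 1: 0001101000001011
Verification: 1110010111110101 + 0001101000001011 = 10000000000000000; discarding the end carry (carry out of the top bit) leaves the 16-bit value 0000000000000000, as required for x + (-x)



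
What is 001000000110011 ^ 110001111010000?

XOR: 1 when bits differ
  001000000110011
^ 110001111010000
-----------------
  111001111100011
Decimal: 4147 ^ 25552 = 29667



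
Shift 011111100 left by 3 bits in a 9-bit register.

Original: 011111100 (decimal 252)
Shift left by 3 positions
Append 3 zeros on the right and drop the 3 high bits that overflow the 9-bit width
Result: 111100000 (decimal 480)
Equivalent: 252 << 3 = 252 × 2^3 = 2016, truncated to 9 bits = 480



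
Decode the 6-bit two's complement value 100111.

Binary: 100111
Sign bit: 1 (negative)
Invert: 011000
Add 1:  011001
Magnitude: 011001 = 16 + 8 + 1 = 25
Value: -25



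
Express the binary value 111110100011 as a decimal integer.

Sum of powers of 2 for each 1-bit:
2^0 + 2^1 + 2^5 + 2^7 + 2^8 + 2^9 + 2^10 + 2^11
= 1 + 2 + 32 + 128 + 256 + 512 + 1024 + 2048
= 4003



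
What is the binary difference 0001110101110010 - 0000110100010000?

Method 1 - Direct subtraction (column by column from the right: bit − bit − borrow-in; if negative, add 2 and borrow 1 from the next column):
borrow: 0000000000000000
        0001110101110010
-       0000110100010000
------------------------
        0001000001100010

Method 2 - Add two's complement:
Two's complement of 0000110100010000: invert → 1111001011101111, add 1 → 1111001011110000
  0001110101110010
+ 1111001011110000
------------------
 10001000001100010  (end carry out of the top bit = 1)
Discarding the end carry: 0001000001100010
Decimal check:
  0001110101110010 = 4096 + 2048 + 1024 + 256 + 64 + 32 + 16 + 2 = 7538
  0000110100010000 = 2048 + 1024 + 256 + 16 = 3344
  7538 - 3344 = 4194, and 0001000001100010 = 4096 + 64 + 32 + 2 = 4194 ✓



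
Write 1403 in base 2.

Using repeated division by 2:
1403 ÷ 2 = 701 remainder 1
701 ÷ 2 = 350 remainder 1
350 ÷ 2 = 175 remainder 0
175 ÷ 2 = 87 remainder 1
87 ÷ 2 = 43 remainder 1
43 ÷ 2 = 21 remainder 1
21 ÷ 2 = 10 remainder 1
10 ÷ 2 = 5 remainder 0
5 ÷ 2 = 2 remainder 1
2 ÷ 2 = 1 remainder 0
1 ÷ 2 = 0 remainder 1
Reading remainders bottom to top: 10101111011



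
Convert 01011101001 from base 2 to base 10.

Sum of powers of 2 for each 1-bit:
2^0 + 2^3 + 2^5 + 2^6 + 2^7 + 2^9
= 1 + 8 + 32 + 64 + 128 + 512
= 745



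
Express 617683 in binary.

Using repeated division by 2:
617683 ÷ 2 = 308841 remainder 1
308841 ÷ 2 = 154420 remainder 1
154420 ÷ 2 = 77210 remainder 0
77210 ÷ 2 = 38605 remainder 0
38605 ÷ 2 = 19302 remainder 1
19302 ÷ 2 = 9651 remainder 0
9651 ÷ 2 = 4825 remainder 1
4825 ÷ 2 = 2412 remainder 1
2412 ÷ 2 = 1206 remainder 0
1206 ÷ 2 = 603 remainder 0
603 ÷ 2 = 301 remainder 1
301 ÷ 2 = 150 remainder 1
150 ÷ 2 = 75 remainder 0
75 ÷ 2 = 37 remainder 1
37 ÷ 2 = 18 remainder 1
18 ÷ 2 = 9 remainder 0
9 ÷ 2 = 4 remainder 1
4 ÷ 2 = 2 remainder 0
2 ÷ 2 = 1 remainder 0
1 ÷ 2 = 0 remainder 1
Reading remainders bottom to top: 10010110110011010011



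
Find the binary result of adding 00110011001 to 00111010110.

Add column by column from the right: bit + bit + carry-in; write the sum mod 2, carry 1 when the sum is 2 or 3.
carry:  01100100000
        00110011001
+       00111010110
-------------------
       001101101111
(the carry out of the leftmost column, 0, becomes the leading bit)
Decimal check:
  00110011001 = 256 + 128 + 16 + 8 + 1 = 409
  00111010110 = 256 + 128 + 64 + 16 + 4 + 2 = 470
  409 + 470 = 879, and 001101101111 = 512 + 256 + 64 + 32 + 8 + 4 + 2 + 1 = 879 ✓



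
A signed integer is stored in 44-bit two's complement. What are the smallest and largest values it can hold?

For 44-bit two's complement:
Minimum: -2^43 = -8796093022208
Maximum: 2^43 - 1 = 8796093022207



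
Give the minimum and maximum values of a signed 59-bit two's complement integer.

For 59-bit two's complement:
Minimum: -2^58 = -288230376151711744
Maximum: 2^58 - 1 = 288230376151711743



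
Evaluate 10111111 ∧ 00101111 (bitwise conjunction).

AND: 1 only when both bits are 1
  10111111
& 00101111
----------
  00101111
Decimal: 191 & 47 = 47



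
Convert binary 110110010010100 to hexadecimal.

Group into 4-bit nibbles from right:
  0110 = 6
  1100 = C
  1001 = 9
  0100 = 4
Result: 6C94



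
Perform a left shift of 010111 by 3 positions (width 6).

Original: 010111 (decimal 23)
Shift left by 3 positions
Append 3 zeros on the right and drop the 3 high bits that overflow the 6-bit width
Result: 111000 (decimal 56)
Equivalent: 23 << 3 = 23 × 2^3 = 184, truncated to 6 bits = 56



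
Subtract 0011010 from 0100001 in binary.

Method 1 - Direct subtraction (column by column from the right: bit − bit − borrow-in; if negative, add 2 and borrow 1 from the next column):
borrow: 0111100
        0100001
-       0011010
---------------
        0000111

Method 2 - Add two's complement:
Two's complement of 0011010: invert → 1100101, add 1 → 1100110
  0100001
+ 1100110
---------
 10000111  (end carry out of the top bit = 1)
Discarding the end carry: 0000111
Decimal check:
  0100001 = 32 + 1 = 33
  0011010 = 16 + 8 + 2 = 26
  33 - 26 = 7, and 0000111 = 4 + 2 + 1 = 7 ✓



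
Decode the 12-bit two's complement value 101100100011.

Binary: 101100100011
Sign bit: 1 (negative)
Invert: 010011011100
Add 1:  010011011101
Magnitude: 010011011101 = 1024 + 128 + 64 + 16 + 8 + 4 + 1 = 1245
Value: -1245



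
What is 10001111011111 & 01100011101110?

AND: 1 only when both bits are 1
  10001111011111
& 01100011101110
----------------
  00000011001110
Decimal: 9183 & 6382 = 206



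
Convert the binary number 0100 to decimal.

Sum of powers of 2 for each 1-bit:
2^2
= 4
= 4



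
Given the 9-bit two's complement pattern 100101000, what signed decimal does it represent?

Binary: 100101000
Sign bit: 1 (negative)
Invert: 011010111
Add 1:  011011000
Magnitude: 011011000 = 128 + 64 + 16 + 8 = 216
Value: -216



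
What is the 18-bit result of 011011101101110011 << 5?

Original: 011011101101110011 (decimal 113523)
Shift left by 5 positions
Append 5 zeros on the right and drop the 5 high bits that overflow the 18-bit width
Result: 110110111001100000 (decimal 224864)
Equivalent: 113523 << 5 = 113523 × 2^5 = 3632736, truncated to 18 bits = 224864



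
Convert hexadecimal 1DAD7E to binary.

Convert each hex digit to 4 bits:
  1 = 0001
  D = 1101
  A = 1010
  D = 1101
  7 = 0111
  E = 1110
Concatenate: 000111011010110101111110



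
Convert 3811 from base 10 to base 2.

Using repeated division by 2:
3811 ÷ 2 = 1905 remainder 1
1905 ÷ 2 = 952 remainder 1
952 ÷ 2 = 476 remainder 0
476 ÷ 2 = 238 remainder 0
238 ÷ 2 = 119 remainder 0
119 ÷ 2 = 59 remainder 1
59 ÷ 2 = 29 remainder 1
29 ÷ 2 = 14 remainder 1
14 ÷ 2 = 7 remainder 0
7 ÷ 2 = 3 remainder 1
3 ÷ 2 = 1 remainder 1
1 ÷ 2 = 0 remainder 1
Reading remainders bottom to top: 111011100011



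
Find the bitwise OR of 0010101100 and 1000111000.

OR: 1 when either bit is 1
  0010101100
| 1000111000
------------
  1010111100
Decimal: 172 | 568 = 700



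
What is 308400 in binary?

Using repeated division by 2:
308400 ÷ 2 = 154200 remainder 0
154200 ÷ 2 = 77100 remainder 0
77100 ÷ 2 = 38550 remainder 0
38550 ÷ 2 = 19275 remainder 0
19275 ÷ 2 = 9637 remainder 1
9637 ÷ 2 = 4818 remainder 1
4818 ÷ 2 = 2409 remainder 0
2409 ÷ 2 = 1204 remainder 1
1204 ÷ 2 = 602 remainder 0
602 ÷ 2 = 301 remainder 0
301 ÷ 2 = 150 remainder 1
150 ÷ 2 = 75 remainder 0
75 ÷ 2 = 37 remainder 1
37 ÷ 2 = 18 remainder 1
18 ÷ 2 = 9 remainder 0
9 ÷ 2 = 4 remainder 1
4 ÷ 2 = 2 remainder 0
2 ÷ 2 = 1 remainder 0
1 ÷ 2 = 0 remainder 1
Reading remainders bottom to top: 1001011010010110000



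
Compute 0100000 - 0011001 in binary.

Method 1 - Direct subtraction (column by column from the right: bit − bit − borrow-in; if negative, add 2 and borrow 1 from the next column):
borrow: 0111110
        0100000
-       0011001
---------------
        0000111

Method 2 - Add two's complement:
Two's complement of 0011001: invert → 1100110, add 1 → 1100111
  0100000
+ 1100111
---------
 10000111  (end carry out of the top bit = 1)
Discarding the end carry: 0000111
Decimal check:
  0100000 = 32
  0011001 = 16 + 8 + 1 = 25
  32 - 25 = 7, and 0000111 = 4 + 2 + 1 = 7 ✓



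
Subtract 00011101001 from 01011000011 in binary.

Method 1 - Direct subtraction (column by column from the right: bit − bit − borrow-in; if negative, add 2 and borrow 1 from the next column):
borrow: 01111110000
        01011000011
-       00011101001
-------------------
        00111011010

Method 2 - Add two's complement:
Two's complement of 00011101001: invert → 11100010110, add 1 → 11100010111
  01011000011
+ 11100010111
-------------
 100111011010  (end carry out of the top bit = 1)
Discarding the end carry: 00111011010
Decimal check:
  01011000011 = 512 + 128 + 64 + 2 + 1 = 707
  00011101001 = 128 + 64 + 32 + 8 + 1 = 233
  707 - 233 = 474, and 00111011010 = 256 + 128 + 64 + 16 + 8 + 2 = 474 ✓



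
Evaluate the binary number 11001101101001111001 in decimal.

Sum of powers of 2 for each 1-bit:
2^0 + 2^3 + 2^4 + 2^5 + 2^6 + 2^9 + 2^11 + 2^12 + 2^14 + 2^15 + 2^18 + 2^19
= 1 + 8 + 16 + 32 + 64 + 512 + 2048 + 4096 + 16384 + 32768 + 262144 + 524288
= 842361



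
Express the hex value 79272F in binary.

Convert each hex digit to 4 bits:
  7 = 0111
  9 = 1001
  2 = 0010
  7 = 0111
  2 = 0010
  F = 1111
Concatenate: 011110010010011100101111



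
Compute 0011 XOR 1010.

XOR: 1 when bits differ
  0011
^ 1010
------
  1001
Decimal: 3 ^ 10 = 9



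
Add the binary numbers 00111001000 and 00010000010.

Add column by column from the right: bit + bit + carry-in; write the sum mod 2, carry 1 when the sum is 2 or 3.
carry:  01100000000
        00111001000
+       00010000010
-------------------
       001001001010
(the carry out of the leftmost column, 0, becomes the leading bit)
Decimal check:
  00111001000 = 256 + 128 + 64 + 8 = 456
  00010000010 = 128 + 2 = 130
  456 + 130 = 586, and 001001001010 = 512 + 64 + 8 + 2 = 586 ✓



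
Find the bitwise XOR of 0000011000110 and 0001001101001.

XOR: 1 when bits differ
  0000011000110
^ 0001001101001
---------------
  0001010101111
Decimal: 198 ^ 617 = 687



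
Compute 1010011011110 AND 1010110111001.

AND: 1 only when both bits are 1
  1010011011110
& 1010110111001
---------------
  1010010011000
Decimal: 5342 & 5561 = 5272



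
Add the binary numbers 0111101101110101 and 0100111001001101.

Add column by column from the right: bit + bit + carry-in; write the sum mod 2, carry 1 when the sum is 2 or 3.
carry:  1111110011111010
        0111101101110101
+       0100111001001101
------------------------
       01100100111000010
(the carry out of the leftmost column, 0, becomes the leading bit)
Decimal check:
  0111101101110101 = 16384 + 8192 + 4096 + 2048 + 512 + 256 + 64 + 32 + 16 + 4 + 1 = 31605
  0100111001001101 = 16384 + 2048 + 1024 + 512 + 64 + 8 + 4 + 1 = 20045
  31605 + 20045 = 51650, and 01100100111000010 = 32768 + 16384 + 2048 + 256 + 128 + 64 + 2 = 51650 ✓



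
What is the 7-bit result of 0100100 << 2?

Original: 0100100 (decimal 36)
Shift left by 2 positions
Append 2 zeros on the right and drop the 2 high bits that overflow the 7-bit width
Result: 0010000 (decimal 16)
Equivalent: 36 << 2 = 36 × 2^2 = 144, truncated to 7 bits = 16



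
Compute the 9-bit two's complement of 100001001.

Original (sign bit 1, negative): 100001001
Step 1 - Invert all bits: 011110110
Step 2 - Add 1: 011110111
Verification: 100001001 + 011110111 = 1000000000; discarding the end carry (carry out of the top bit) leaves the 9-bit value 000000000, as required for x + (-x)



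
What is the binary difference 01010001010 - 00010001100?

Method 1 - Direct subtraction (column by column from the right: bit − bit − borrow-in; if negative, add 2 and borrow 1 from the next column):
borrow: 01111111000
        01010001010
-       00010001100
-------------------
        00111111110

Method 2 - Add two's complement:
Two's complement of 00010001100: invert → 11101110011, add 1 → 11101110100
  01010001010
+ 11101110100
-------------
 100111111110  (end carry out of the top bit = 1)
Discarding the end carry: 00111111110
Decimal check:
  01010001010 = 512 + 128 + 8 + 2 = 650
  00010001100 = 128 + 8 + 4 = 140
  650 - 140 = 510, and 00111111110 = 256 + 128 + 64 + 32 + 16 + 8 + 4 + 2 = 510 ✓

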